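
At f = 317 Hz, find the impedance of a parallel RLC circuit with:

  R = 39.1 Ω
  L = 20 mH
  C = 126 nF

Step 1 — Angular frequency: ω = 2π·f = 2π·317 = 1992 rad/s.
Step 2 — Component impedances:
  R: Z = R = 39.1 Ω
  L: Z = jωL = j·1992·0.02 = 0 + j39.84 Ω
  C: Z = 1/(jωC) = -j/(ω·C) = 0 - j3985 Ω
Step 3 — Parallel combination: 1/Z_total = 1/R + 1/L + 1/C; Z_total = 20.11 + j19.54 Ω = 28.04∠44.2° Ω.

Z = 20.11 + j19.54 Ω = 28.04∠44.2° Ω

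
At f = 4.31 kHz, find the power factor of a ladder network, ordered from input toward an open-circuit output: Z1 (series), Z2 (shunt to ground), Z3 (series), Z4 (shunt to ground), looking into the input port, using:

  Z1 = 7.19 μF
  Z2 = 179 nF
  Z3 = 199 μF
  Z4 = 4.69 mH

Step 1 — Angular frequency: ω = 2π·f = 2π·4310 = 2.708e+04 rad/s.
Step 2 — Component impedances:
  Z1: Z = 1/(jωC) = -j/(ω·C) = 0 - j5.136 Ω
  Z2: Z = 1/(jωC) = -j/(ω·C) = 0 - j206.3 Ω
  Z3: Z = 1/(jωC) = -j/(ω·C) = 0 - j0.1856 Ω
  Z4: Z = jωL = j·2.708e+04·0.00469 = 0 + j127 Ω
Step 3 — Ladder network (open output): work backward from the far end, alternating series and parallel combinations. Z_in = 0 + j324.1 Ω = 324.1∠90.0° Ω.
Step 4 — Power factor: PF = cos(φ) = Re(Z)/|Z| = 0/324.1 = 0.
Step 5 — Type: Im(Z) = 324.1 ⇒ lagging (phase φ = 90.0°).

PF = 0 (lagging, φ = 90.0°)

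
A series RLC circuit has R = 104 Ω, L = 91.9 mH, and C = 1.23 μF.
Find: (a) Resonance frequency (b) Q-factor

Step 1 — Resonance condition Im(Z)=0 gives ω₀ = 1/√(LC).
Step 2 — ω₀ = 1/√(0.0919·1.23e-06) = 2974 rad/s.
Step 3 — f₀ = ω₀/(2π) = 473.4 Hz.
Step 4 — Series Q: Q = ω₀L/R = 2974·0.0919/104 = 2.628.

(a) f₀ = 473.4 Hz  (b) Q = 2.628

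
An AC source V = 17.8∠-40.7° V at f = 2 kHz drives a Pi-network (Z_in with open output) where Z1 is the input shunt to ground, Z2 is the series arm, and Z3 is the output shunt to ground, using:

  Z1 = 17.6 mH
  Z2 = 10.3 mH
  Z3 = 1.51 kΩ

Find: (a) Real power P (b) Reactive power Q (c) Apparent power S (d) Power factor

Step 1 — Angular frequency: ω = 2π·f = 2π·2000 = 1.257e+04 rad/s.
Step 2 — Component impedances:
  Z1: Z = jωL = j·1.257e+04·0.0176 = 0 + j221.2 Ω
  Z2: Z = jωL = j·1.257e+04·0.0103 = 0 + j129.4 Ω
  Z3: Z = R = 1510 Ω
Step 3 — With open output, the series arm Z2 and the output shunt Z3 appear in series to ground: Z2 + Z3 = 1510 + j129.4 Ω.
Step 4 — Parallel with input shunt Z1: Z_in = Z1 || (Z2 + Z3) = 30.74 + j214 Ω = 216.2∠81.8° Ω.
Step 5 — Source phasor: V = 17.8∠-40.7° V = 13.49 - j11.61 V.
Step 6 — Current: I = V / Z = -0.04426 - j0.06941 A = 0.08232∠-122.5° A.
Step 7 — Complex power: S = V·I* = 0.2083 + j1.45 VA.
Step 8 — Real power: P = Re(S) = 0.2083 W.
Step 9 — Reactive power: Q = Im(S) = 1.45 VAR.
Step 10 — Apparent power: |S| = 1.465 VA.
Step 11 — Power factor: PF = P/|S| = 0.1422 (lagging).

(a) P = 0.2083 W  (b) Q = 1.45 VAR  (c) S = 1.465 VA  (d) PF = 0.1422 (lagging)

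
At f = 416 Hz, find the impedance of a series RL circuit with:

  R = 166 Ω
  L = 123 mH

Step 1 — Angular frequency: ω = 2π·f = 2π·416 = 2614 rad/s.
Step 2 — Component impedances:
  R: Z = R = 166 Ω
  L: Z = jωL = j·2614·0.123 = 0 + j321.5 Ω
Step 3 — Series combination: Z_total = R + L = 166 + j321.5 Ω = 361.8∠62.7° Ω.

Z = 166 + j321.5 Ω = 361.8∠62.7° Ω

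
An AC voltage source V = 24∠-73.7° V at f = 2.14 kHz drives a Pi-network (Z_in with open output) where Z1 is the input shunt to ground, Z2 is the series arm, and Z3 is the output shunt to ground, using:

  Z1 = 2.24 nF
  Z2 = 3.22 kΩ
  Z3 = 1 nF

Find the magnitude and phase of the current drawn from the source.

Step 1 — Angular frequency: ω = 2π·f = 2π·2140 = 1.345e+04 rad/s.
Step 2 — Component impedances:
  Z1: Z = 1/(jωC) = -j/(ω·C) = 0 - j3.32e+04 Ω
  Z2: Z = R = 3220 Ω
  Z3: Z = 1/(jωC) = -j/(ω·C) = 0 - j7.437e+04 Ω
Step 3 — With open output, the series arm Z2 and the output shunt Z3 appear in series to ground: Z2 + Z3 = 3220 - j7.437e+04 Ω.
Step 4 — Parallel with input shunt Z1: Z_in = Z1 || (Z2 + Z3) = 306.5 - j2.296e+04 Ω = 2.297e+04∠-89.2° Ω.
Step 5 — Source phasor: V = 24∠-73.7° V = 6.736 - j23.04 V.
Step 6 — Ohm's law: I = V / Z_total = (6.736 - j23.04) / (306.5 - j2.296e+04) = 0.001007 + j0.0002799 A.
Step 7 — Convert to polar: |I| = 0.001045 A, ∠I = 15.5°.

I = 0.001045∠15.5° A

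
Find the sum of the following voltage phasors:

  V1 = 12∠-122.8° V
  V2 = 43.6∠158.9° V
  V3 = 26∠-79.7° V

Step 1 — Convert each phasor to rectangular form:
  V1 = 12·(cos(-122.8°) + j·sin(-122.8°)) = -6.5 - j10.09 V
  V2 = 43.6·(cos(158.9°) + j·sin(158.9°)) = -40.68 + j15.7 V
  V3 = 26·(cos(-79.7°) + j·sin(-79.7°)) = 4.649 - j25.58 V
Step 2 — Sum components: V_total = -42.53 - j19.97 V.
Step 3 — Convert to polar: |V_total| = 46.98 V, ∠V_total = -154.8°.

V_total = 46.98∠-154.8° V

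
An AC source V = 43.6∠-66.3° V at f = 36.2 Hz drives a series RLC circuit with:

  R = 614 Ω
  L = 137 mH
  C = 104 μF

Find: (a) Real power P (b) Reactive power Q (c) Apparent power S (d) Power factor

Step 1 — Angular frequency: ω = 2π·f = 2π·36.2 = 227.5 rad/s.
Step 2 — Component impedances:
  R: Z = R = 614 Ω
  L: Z = jωL = j·227.5·0.137 = 0 + j31.16 Ω
  C: Z = 1/(jωC) = -j/(ω·C) = 0 - j42.27 Ω
Step 3 — Series combination: Z_total = R + L + C = 614 - j11.11 Ω = 614.1∠-1.0° Ω.
Step 4 — Source phasor: V = 43.6∠-66.3° V = 17.52 - j39.92 V.
Step 5 — Current: I = V / Z = 0.02971 - j0.06448 A = 0.071∠-65.3° A.
Step 6 — Complex power: S = V·I* = 3.095 - j0.05602 VA.
Step 7 — Real power: P = Re(S) = 3.095 W.
Step 8 — Reactive power: Q = Im(S) = -0.05602 VAR.
Step 9 — Apparent power: |S| = 3.096 VA.
Step 10 — Power factor: PF = P/|S| = 0.9998 (leading).

(a) P = 3.095 W  (b) Q = -0.05602 VAR  (c) S = 3.096 VA  (d) PF = 0.9998 (leading)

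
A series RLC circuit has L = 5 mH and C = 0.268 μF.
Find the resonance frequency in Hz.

Step 1 — Resonance condition Im(Z)=0 gives ω₀ = 1/√(LC).
Step 2 — ω₀ = 1/√(0.005·2.68e-07) = 2.732e+04 rad/s.
Step 3 — f₀ = ω₀/(2π) = 4348 Hz.

f₀ = 4348 Hz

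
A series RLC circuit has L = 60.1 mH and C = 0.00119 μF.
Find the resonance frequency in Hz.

Step 1 — Resonance condition Im(Z)=0 gives ω₀ = 1/√(LC).
Step 2 — ω₀ = 1/√(0.0601·1.19e-09) = 1.182e+05 rad/s.
Step 3 — f₀ = ω₀/(2π) = 1.882e+04 Hz.

f₀ = 1.882e+04 Hz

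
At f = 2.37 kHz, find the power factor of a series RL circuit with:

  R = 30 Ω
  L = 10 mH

Step 1 — Angular frequency: ω = 2π·f = 2π·2370 = 1.489e+04 rad/s.
Step 2 — Component impedances:
  R: Z = R = 30 Ω
  L: Z = jωL = j·1.489e+04·0.01 = 0 + j148.9 Ω
Step 3 — Series combination: Z_total = R + L = 30 + j148.9 Ω = 151.9∠78.6° Ω.
Step 4 — Power factor: PF = cos(φ) = Re(Z)/|Z| = 30/151.9 = 0.1975.
Step 5 — Type: Im(Z) = 148.9 ⇒ lagging (phase φ = 78.6°).

PF = 0.1975 (lagging, φ = 78.6°)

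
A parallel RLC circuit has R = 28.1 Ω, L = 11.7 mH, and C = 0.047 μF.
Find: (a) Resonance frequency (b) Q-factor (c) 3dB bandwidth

Step 1 — Resonance: ω₀ = 1/√(LC) = 1/√(0.0117·4.7e-08) = 4.264e+04 rad/s.
Step 2 — f₀ = ω₀/(2π) = 6787 Hz.
Step 3 — Parallel Q: Q = R/(ω₀L) = 28.1/(4.264e+04·0.0117) = 0.05632.
Step 4 — Bandwidth: Δω = ω₀/Q = 7.572e+05 rad/s; BW = Δω/(2π) = 1.205e+05 Hz.

(a) f₀ = 6787 Hz  (b) Q = 0.05632  (c) BW = 1.205e+05 Hz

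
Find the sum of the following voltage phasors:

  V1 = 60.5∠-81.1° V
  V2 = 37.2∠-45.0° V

Step 1 — Convert each phasor to rectangular form:
  V1 = 60.5·(cos(-81.1°) + j·sin(-81.1°)) = 9.36 - j59.77 V
  V2 = 37.2·(cos(-45.0°) + j·sin(-45.0°)) = 26.3 - j26.3 V
Step 2 — Sum components: V_total = 35.66 - j86.08 V.
Step 3 — Convert to polar: |V_total| = 93.17 V, ∠V_total = -67.5°.

V_total = 93.17∠-67.5° V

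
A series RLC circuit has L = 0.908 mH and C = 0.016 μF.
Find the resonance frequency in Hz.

Step 1 — Resonance condition Im(Z)=0 gives ω₀ = 1/√(LC).
Step 2 — ω₀ = 1/√(0.000908·1.6e-08) = 2.624e+05 rad/s.
Step 3 — f₀ = ω₀/(2π) = 4.176e+04 Hz.

f₀ = 4.176e+04 Hz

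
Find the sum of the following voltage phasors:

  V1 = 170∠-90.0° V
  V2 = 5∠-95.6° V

Step 1 — Convert each phasor to rectangular form:
  V1 = 170·(cos(-90.0°) + j·sin(-90.0°)) = 0 - j170 V
  V2 = 5·(cos(-95.6°) + j·sin(-95.6°)) = -0.4879 - j4.976 V
Step 2 — Sum components: V_total = -0.4879 - j175 V.
Step 3 — Convert to polar: |V_total| = 175 V, ∠V_total = -90.2°.

V_total = 175∠-90.2° V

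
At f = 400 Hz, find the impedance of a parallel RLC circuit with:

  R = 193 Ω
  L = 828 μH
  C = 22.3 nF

Step 1 — Angular frequency: ω = 2π·f = 2π·400 = 2513 rad/s.
Step 2 — Component impedances:
  R: Z = R = 193 Ω
  L: Z = jωL = j·2513·0.000828 = 0 + j2.081 Ω
  C: Z = 1/(jωC) = -j/(ω·C) = 0 - j1.784e+04 Ω
Step 3 — Parallel combination: 1/Z_total = 1/R + 1/L + 1/C; Z_total = 0.02244 + j2.081 Ω = 2.081∠89.4° Ω.

Z = 0.02244 + j2.081 Ω = 2.081∠89.4° Ω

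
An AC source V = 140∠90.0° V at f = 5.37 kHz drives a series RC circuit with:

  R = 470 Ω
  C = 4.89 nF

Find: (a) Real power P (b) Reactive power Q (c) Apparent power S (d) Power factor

Step 1 — Angular frequency: ω = 2π·f = 2π·5370 = 3.374e+04 rad/s.
Step 2 — Component impedances:
  R: Z = R = 470 Ω
  C: Z = 1/(jωC) = -j/(ω·C) = 0 - j6061 Ω
Step 3 — Series combination: Z_total = R + C = 470 - j6061 Ω = 6079∠-85.6° Ω.
Step 4 — Source phasor: V = 140∠90.0° V = 0 + j140 V.
Step 5 — Current: I = V / Z = -0.02296 + j0.001781 A = 0.02303∠175.6° A.
Step 6 — Complex power: S = V·I* = 0.2493 - j3.215 VA.
Step 7 — Real power: P = Re(S) = 0.2493 W.
Step 8 — Reactive power: Q = Im(S) = -3.215 VAR.
Step 9 — Apparent power: |S| = 3.224 VA.
Step 10 — Power factor: PF = P/|S| = 0.07731 (leading).

(a) P = 0.2493 W  (b) Q = -3.215 VAR  (c) S = 3.224 VA  (d) PF = 0.07731 (leading)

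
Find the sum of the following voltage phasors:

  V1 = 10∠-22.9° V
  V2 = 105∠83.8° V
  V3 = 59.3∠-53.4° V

Step 1 — Convert each phasor to rectangular form:
  V1 = 10·(cos(-22.9°) + j·sin(-22.9°)) = 9.212 - j3.891 V
  V2 = 105·(cos(83.8°) + j·sin(83.8°)) = 11.34 + j104.4 V
  V3 = 59.3·(cos(-53.4°) + j·sin(-53.4°)) = 35.36 - j47.61 V
Step 2 — Sum components: V_total = 55.91 + j52.89 V.
Step 3 — Convert to polar: |V_total| = 76.96 V, ∠V_total = 43.4°.

V_total = 76.96∠43.4° V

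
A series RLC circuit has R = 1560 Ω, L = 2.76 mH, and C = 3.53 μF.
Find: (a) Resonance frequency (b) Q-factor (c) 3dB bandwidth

Step 1 — Resonance: ω₀ = 1/√(LC) = 1/√(0.00276·3.53e-06) = 1.013e+04 rad/s.
Step 2 — f₀ = ω₀/(2π) = 1612 Hz.
Step 3 — Series Q: Q = ω₀L/R = 1.013e+04·0.00276/1560 = 0.01792.
Step 4 — Bandwidth: Δω = ω₀/Q = 5.652e+05 rad/s; BW = Δω/(2π) = 8.996e+04 Hz.

(a) f₀ = 1612 Hz  (b) Q = 0.01792  (c) BW = 8.996e+04 Hz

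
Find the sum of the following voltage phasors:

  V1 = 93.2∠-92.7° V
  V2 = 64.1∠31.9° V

Step 1 — Convert each phasor to rectangular form:
  V1 = 93.2·(cos(-92.7°) + j·sin(-92.7°)) = -4.39 - j93.1 V
  V2 = 64.1·(cos(31.9°) + j·sin(31.9°)) = 54.42 + j33.87 V
Step 2 — Sum components: V_total = 50.03 - j59.22 V.
Step 3 — Convert to polar: |V_total| = 77.53 V, ∠V_total = -49.8°.

V_total = 77.53∠-49.8° V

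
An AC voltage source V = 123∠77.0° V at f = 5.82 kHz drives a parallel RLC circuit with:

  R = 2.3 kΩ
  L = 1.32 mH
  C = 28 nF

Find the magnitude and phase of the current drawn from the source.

Step 1 — Angular frequency: ω = 2π·f = 2π·5820 = 3.657e+04 rad/s.
Step 2 — Component impedances:
  R: Z = R = 2300 Ω
  L: Z = jωL = j·3.657e+04·0.00132 = 0 + j48.27 Ω
  C: Z = 1/(jωC) = -j/(ω·C) = 0 - j976.7 Ω
Step 3 — Parallel combination: 1/Z_total = 1/R + 1/L + 1/C; Z_total = 1.121 + j50.75 Ω = 50.77∠88.7° Ω.
Step 4 — Source phasor: V = 123∠77.0° V = 27.67 + j119.8 V.
Step 5 — Ohm's law: I = V / Z_total = (27.67 + j119.8) / (1.121 + j50.75) = 2.372 - j0.4928 A.
Step 6 — Convert to polar: |I| = 2.423 A, ∠I = -11.7°.

I = 2.423∠-11.7° A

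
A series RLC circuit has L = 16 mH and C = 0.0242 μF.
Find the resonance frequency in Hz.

Step 1 — Resonance condition Im(Z)=0 gives ω₀ = 1/√(LC).
Step 2 — ω₀ = 1/√(0.016·2.42e-08) = 5.082e+04 rad/s.
Step 3 — f₀ = ω₀/(2π) = 8088 Hz.

f₀ = 8088 Hz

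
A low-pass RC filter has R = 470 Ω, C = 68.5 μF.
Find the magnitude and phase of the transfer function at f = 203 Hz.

Step 1 — Angular frequency: ω = 2π·203 = 1275 rad/s.
Step 2 — Transfer function: H(jω) = 1/(1 + jωRC).
Step 3 — Denominator: 1 + jωRC = 1 + j·1275·470·6.85e-05 = 1 + j41.06.
Step 4 — H = 0.0005927 - j0.02434.
Step 5 — Magnitude: |H| = 0.02434 (-32.3 dB); phase: φ = -88.6°.

|H| = 0.02434 (-32.3 dB), φ = -88.6°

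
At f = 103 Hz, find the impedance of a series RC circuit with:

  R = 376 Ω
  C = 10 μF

Step 1 — Angular frequency: ω = 2π·f = 2π·103 = 647.2 rad/s.
Step 2 — Component impedances:
  R: Z = R = 376 Ω
  C: Z = 1/(jωC) = -j/(ω·C) = 0 - j154.5 Ω
Step 3 — Series combination: Z_total = R + C = 376 - j154.5 Ω = 406.5∠-22.3° Ω.

Z = 376 - j154.5 Ω = 406.5∠-22.3° Ω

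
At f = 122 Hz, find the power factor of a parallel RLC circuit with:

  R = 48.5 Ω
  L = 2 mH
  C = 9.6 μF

Step 1 — Angular frequency: ω = 2π·f = 2π·122 = 766.5 rad/s.
Step 2 — Component impedances:
  R: Z = R = 48.5 Ω
  L: Z = jωL = j·766.5·0.002 = 0 + j1.533 Ω
  C: Z = 1/(jωC) = -j/(ω·C) = 0 - j135.9 Ω
Step 3 — Parallel combination: 1/Z_total = 1/R + 1/L + 1/C; Z_total = 0.04952 + j1.549 Ω = 1.55∠88.2° Ω.
Step 4 — Power factor: PF = cos(φ) = Re(Z)/|Z| = 0.04952/1.55 = 0.03195.
Step 5 — Type: Im(Z) = 1.549 ⇒ lagging (phase φ = 88.2°).

PF = 0.03195 (lagging, φ = 88.2°)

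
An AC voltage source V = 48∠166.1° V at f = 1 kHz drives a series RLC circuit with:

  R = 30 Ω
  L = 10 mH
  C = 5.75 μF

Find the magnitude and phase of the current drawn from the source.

Step 1 — Angular frequency: ω = 2π·f = 2π·1000 = 6283 rad/s.
Step 2 — Component impedances:
  R: Z = R = 30 Ω
  L: Z = jωL = j·6283·0.01 = 0 + j62.83 Ω
  C: Z = 1/(jωC) = -j/(ω·C) = 0 - j27.68 Ω
Step 3 — Series combination: Z_total = R + L + C = 30 + j35.15 Ω = 46.21∠49.5° Ω.
Step 4 — Source phasor: V = 48∠166.1° V = -46.59 + j11.53 V.
Step 5 — Ohm's law: I = V / Z_total = (-46.59 + j11.53) / (30 + j35.15) = -0.4647 + j0.9289 A.
Step 6 — Convert to polar: |I| = 1.039 A, ∠I = 116.6°.

I = 1.039∠116.6° A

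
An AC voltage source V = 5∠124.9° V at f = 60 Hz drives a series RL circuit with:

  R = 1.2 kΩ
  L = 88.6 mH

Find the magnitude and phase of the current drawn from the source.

Step 1 — Angular frequency: ω = 2π·f = 2π·60 = 377 rad/s.
Step 2 — Component impedances:
  R: Z = R = 1200 Ω
  L: Z = jωL = j·377·0.0886 = 0 + j33.4 Ω
Step 3 — Series combination: Z_total = R + L = 1200 + j33.4 Ω = 1200∠1.6° Ω.
Step 4 — Source phasor: V = 5∠124.9° V = -2.861 + j4.101 V.
Step 5 — Ohm's law: I = V / Z_total = (-2.861 + j4.101) / (1200 + j33.4) = -0.002287 + j0.003481 A.
Step 6 — Convert to polar: |I| = 0.004165 A, ∠I = 123.3°.

I = 0.004165∠123.3° A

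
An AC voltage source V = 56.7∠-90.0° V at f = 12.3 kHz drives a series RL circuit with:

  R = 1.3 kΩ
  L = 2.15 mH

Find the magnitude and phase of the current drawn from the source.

Step 1 — Angular frequency: ω = 2π·f = 2π·1.23e+04 = 7.728e+04 rad/s.
Step 2 — Component impedances:
  R: Z = R = 1300 Ω
  L: Z = jωL = j·7.728e+04·0.00215 = 0 + j166.2 Ω
Step 3 — Series combination: Z_total = R + L = 1300 + j166.2 Ω = 1311∠7.3° Ω.
Step 4 — Source phasor: V = 56.7∠-90.0° V = 0 - j56.7 V.
Step 5 — Ohm's law: I = V / Z_total = (0 - j56.7) / (1300 + j166.2) = -0.005485 - j0.04291 A.
Step 6 — Convert to polar: |I| = 0.04326 A, ∠I = -97.3°.

I = 0.04326∠-97.3° A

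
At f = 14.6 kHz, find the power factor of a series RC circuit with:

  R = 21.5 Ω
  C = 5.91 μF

Step 1 — Angular frequency: ω = 2π·f = 2π·1.46e+04 = 9.173e+04 rad/s.
Step 2 — Component impedances:
  R: Z = R = 21.5 Ω
  C: Z = 1/(jωC) = -j/(ω·C) = 0 - j1.845 Ω
Step 3 — Series combination: Z_total = R + C = 21.5 - j1.845 Ω = 21.58∠-4.9° Ω.
Step 4 — Power factor: PF = cos(φ) = Re(Z)/|Z| = 21.5/21.58 = 0.9963.
Step 5 — Type: Im(Z) = -1.845 ⇒ leading (phase φ = -4.9°).

PF = 0.9963 (leading, φ = -4.9°)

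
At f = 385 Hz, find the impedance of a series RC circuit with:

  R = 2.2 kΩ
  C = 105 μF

Step 1 — Angular frequency: ω = 2π·f = 2π·385 = 2419 rad/s.
Step 2 — Component impedances:
  R: Z = R = 2200 Ω
  C: Z = 1/(jωC) = -j/(ω·C) = 0 - j3.937 Ω
Step 3 — Series combination: Z_total = R + C = 2200 - j3.937 Ω = 2200∠-0.1° Ω.

Z = 2200 - j3.937 Ω = 2200∠-0.1° Ω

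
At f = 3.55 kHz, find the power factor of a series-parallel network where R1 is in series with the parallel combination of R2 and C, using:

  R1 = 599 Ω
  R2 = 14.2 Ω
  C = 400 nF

Step 1 — Angular frequency: ω = 2π·f = 2π·3550 = 2.231e+04 rad/s.
Step 2 — Component impedances:
  R1: Z = R = 599 Ω
  R2: Z = R = 14.2 Ω
  C: Z = 1/(jωC) = -j/(ω·C) = 0 - j112.1 Ω
Step 3 — Parallel branch: R2 || C = 1/(1/R2 + 1/C) = 13.98 - j1.771 Ω.
Step 4 — Series with R1: Z_total = R1 + (R2 || C) = 613 - j1.771 Ω = 613∠-0.2° Ω.
Step 5 — Power factor: PF = cos(φ) = Re(Z)/|Z| = 613/613 = 1.
Step 6 — Type: Im(Z) = -1.771 ⇒ leading (phase φ = -0.2°).

PF = 1 (leading, φ = -0.2°)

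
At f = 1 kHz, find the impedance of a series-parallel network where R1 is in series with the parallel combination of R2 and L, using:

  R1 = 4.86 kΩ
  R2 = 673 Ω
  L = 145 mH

Step 1 — Angular frequency: ω = 2π·f = 2π·1000 = 6283 rad/s.
Step 2 — Component impedances:
  R1: Z = R = 4860 Ω
  R2: Z = R = 673 Ω
  L: Z = jωL = j·6283·0.145 = 0 + j911.1 Ω
Step 3 — Parallel branch: R2 || L = 1/(1/R2 + 1/L) = 435.4 + j321.6 Ω.
Step 4 — Series with R1: Z_total = R1 + (R2 || L) = 5295 + j321.6 Ω = 5305∠3.5° Ω.

Z = 5295 + j321.6 Ω = 5305∠3.5° Ω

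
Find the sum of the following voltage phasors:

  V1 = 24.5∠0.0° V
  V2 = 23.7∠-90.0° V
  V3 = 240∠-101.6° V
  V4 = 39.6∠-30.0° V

Step 1 — Convert each phasor to rectangular form:
  V1 = 24.5·(cos(0.0°) + j·sin(0.0°)) = 24.5 V
  V2 = 23.7·(cos(-90.0°) + j·sin(-90.0°)) = 0 - j23.7 V
  V3 = 240·(cos(-101.6°) + j·sin(-101.6°)) = -48.26 - j235.1 V
  V4 = 39.6·(cos(-30.0°) + j·sin(-30.0°)) = 34.29 - j19.8 V
Step 2 — Sum components: V_total = 10.54 - j278.6 V.
Step 3 — Convert to polar: |V_total| = 278.8 V, ∠V_total = -87.8°.

V_total = 278.8∠-87.8° V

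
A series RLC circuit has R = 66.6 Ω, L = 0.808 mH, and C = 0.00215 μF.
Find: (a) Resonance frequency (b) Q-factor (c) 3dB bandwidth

Step 1 — Resonance condition Im(Z)=0 gives ω₀ = 1/√(LC).
Step 2 — ω₀ = 1/√(0.000808·2.15e-09) = 7.587e+05 rad/s.
Step 3 — f₀ = ω₀/(2π) = 1.208e+05 Hz.
Step 4 — Series Q: Q = ω₀L/R = 7.587e+05·0.000808/66.6 = 9.205.
Step 5 — 3dB bandwidth: Δω = ω₀/Q = 8.243e+04 rad/s; BW = Δω/(2π) = 1.312e+04 Hz.

(a) f₀ = 1.208e+05 Hz  (b) Q = 9.205  (c) BW = 1.312e+04 Hz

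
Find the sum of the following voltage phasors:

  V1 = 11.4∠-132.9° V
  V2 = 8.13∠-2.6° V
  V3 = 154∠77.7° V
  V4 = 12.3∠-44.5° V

Step 1 — Convert each phasor to rectangular form:
  V1 = 11.4·(cos(-132.9°) + j·sin(-132.9°)) = -7.76 - j8.351 V
  V2 = 8.13·(cos(-2.6°) + j·sin(-2.6°)) = 8.122 - j0.3688 V
  V3 = 154·(cos(77.7°) + j·sin(77.7°)) = 32.81 + j150.5 V
  V4 = 12.3·(cos(-44.5°) + j·sin(-44.5°)) = 8.773 - j8.621 V
Step 2 — Sum components: V_total = 41.94 + j133.1 V.
Step 3 — Convert to polar: |V_total| = 139.6 V, ∠V_total = 72.5°.

V_total = 139.6∠72.5° V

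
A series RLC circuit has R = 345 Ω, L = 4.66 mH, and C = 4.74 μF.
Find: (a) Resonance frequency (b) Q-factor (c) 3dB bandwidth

Step 1 — Resonance condition Im(Z)=0 gives ω₀ = 1/√(LC).
Step 2 — ω₀ = 1/√(0.00466·4.74e-06) = 6728 rad/s.
Step 3 — f₀ = ω₀/(2π) = 1071 Hz.
Step 4 — Series Q: Q = ω₀L/R = 6728·0.00466/345 = 0.09088.
Step 5 — 3dB bandwidth: Δω = ω₀/Q = 7.403e+04 rad/s; BW = Δω/(2π) = 1.178e+04 Hz.

(a) f₀ = 1071 Hz  (b) Q = 0.09088  (c) BW = 1.178e+04 Hz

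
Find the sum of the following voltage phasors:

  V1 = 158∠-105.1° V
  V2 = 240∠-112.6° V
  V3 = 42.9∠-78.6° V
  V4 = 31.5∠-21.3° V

Step 1 — Convert each phasor to rectangular form:
  V1 = 158·(cos(-105.1°) + j·sin(-105.1°)) = -41.16 - j152.5 V
  V2 = 240·(cos(-112.6°) + j·sin(-112.6°)) = -92.23 - j221.6 V
  V3 = 42.9·(cos(-78.6°) + j·sin(-78.6°)) = 8.479 - j42.05 V
  V4 = 31.5·(cos(-21.3°) + j·sin(-21.3°)) = 29.35 - j11.44 V
Step 2 — Sum components: V_total = -95.56 - j427.6 V.
Step 3 — Convert to polar: |V_total| = 438.2 V, ∠V_total = -102.6°.

V_total = 438.2∠-102.6° V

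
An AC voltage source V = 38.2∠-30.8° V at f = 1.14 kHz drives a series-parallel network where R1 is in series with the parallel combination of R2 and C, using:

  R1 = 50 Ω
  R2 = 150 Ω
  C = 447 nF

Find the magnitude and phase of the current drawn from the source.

Step 1 — Angular frequency: ω = 2π·f = 2π·1140 = 7163 rad/s.
Step 2 — Component impedances:
  R1: Z = R = 50 Ω
  R2: Z = R = 150 Ω
  C: Z = 1/(jωC) = -j/(ω·C) = 0 - j312.3 Ω
Step 3 — Parallel branch: R2 || C = 1/(1/R2 + 1/C) = 121.9 - j58.54 Ω.
Step 4 — Series with R1: Z_total = R1 + (R2 || C) = 171.9 - j58.54 Ω = 181.6∠-18.8° Ω.
Step 5 — Source phasor: V = 38.2∠-30.8° V = 32.81 - j19.56 V.
Step 6 — Ohm's law: I = V / Z_total = (32.81 - j19.56) / (171.9 - j58.54) = 0.2058 - j0.04371 A.
Step 7 — Convert to polar: |I| = 0.2104 A, ∠I = -12.0°.

I = 0.2104∠-12.0° A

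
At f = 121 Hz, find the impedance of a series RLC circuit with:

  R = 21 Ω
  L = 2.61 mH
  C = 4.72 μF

Step 1 — Angular frequency: ω = 2π·f = 2π·121 = 760.3 rad/s.
Step 2 — Component impedances:
  R: Z = R = 21 Ω
  L: Z = jωL = j·760.3·0.00261 = 0 + j1.984 Ω
  C: Z = 1/(jωC) = -j/(ω·C) = 0 - j278.7 Ω
Step 3 — Series combination: Z_total = R + L + C = 21 - j276.7 Ω = 277.5∠-85.7° Ω.

Z = 21 - j276.7 Ω = 277.5∠-85.7° Ω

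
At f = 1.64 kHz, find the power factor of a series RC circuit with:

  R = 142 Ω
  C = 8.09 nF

Step 1 — Angular frequency: ω = 2π·f = 2π·1640 = 1.03e+04 rad/s.
Step 2 — Component impedances:
  R: Z = R = 142 Ω
  C: Z = 1/(jωC) = -j/(ω·C) = 0 - j1.2e+04 Ω
Step 3 — Series combination: Z_total = R + C = 142 - j1.2e+04 Ω = 1.2e+04∠-89.3° Ω.
Step 4 — Power factor: PF = cos(φ) = Re(Z)/|Z| = 142/11997 = 0.01184.
Step 5 — Type: Im(Z) = -1.2e+04 ⇒ leading (phase φ = -89.3°).

PF = 0.01184 (leading, φ = -89.3°)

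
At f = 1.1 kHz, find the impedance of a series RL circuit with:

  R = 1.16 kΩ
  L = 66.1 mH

Step 1 — Angular frequency: ω = 2π·f = 2π·1100 = 6912 rad/s.
Step 2 — Component impedances:
  R: Z = R = 1160 Ω
  L: Z = jωL = j·6912·0.0661 = 0 + j456.9 Ω
Step 3 — Series combination: Z_total = R + L = 1160 + j456.9 Ω = 1247∠21.5° Ω.

Z = 1160 + j456.9 Ω = 1247∠21.5° Ω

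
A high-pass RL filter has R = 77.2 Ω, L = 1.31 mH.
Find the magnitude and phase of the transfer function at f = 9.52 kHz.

Step 1 — Angular frequency: ω = 2π·9520 = 5.982e+04 rad/s.
Step 2 — Transfer function: H(jω) = jωL/(R + jωL).
Step 3 — Numerator jωL = j·78.36; denominator R + jωL = 77.2 + j78.36.
Step 4 — H = 0.5074 + j0.4999.
Step 5 — Magnitude: |H| = 0.7124 (-2.9 dB); phase: φ = 44.6°.

|H| = 0.7124 (-2.9 dB), φ = 44.6°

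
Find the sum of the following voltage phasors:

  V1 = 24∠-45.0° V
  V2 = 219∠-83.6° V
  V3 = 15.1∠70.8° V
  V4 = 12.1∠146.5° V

Step 1 — Convert each phasor to rectangular form:
  V1 = 24·(cos(-45.0°) + j·sin(-45.0°)) = 16.97 - j16.97 V
  V2 = 219·(cos(-83.6°) + j·sin(-83.6°)) = 24.41 - j217.6 V
  V3 = 15.1·(cos(70.8°) + j·sin(70.8°)) = 4.966 + j14.26 V
  V4 = 12.1·(cos(146.5°) + j·sin(146.5°)) = -10.09 + j6.678 V
Step 2 — Sum components: V_total = 36.26 - j213.7 V.
Step 3 — Convert to polar: |V_total| = 216.7 V, ∠V_total = -80.4°.

V_total = 216.7∠-80.4° V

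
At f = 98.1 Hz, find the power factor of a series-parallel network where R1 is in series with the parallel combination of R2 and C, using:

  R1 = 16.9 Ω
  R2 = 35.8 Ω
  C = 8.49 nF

Step 1 — Angular frequency: ω = 2π·f = 2π·98.1 = 616.4 rad/s.
Step 2 — Component impedances:
  R1: Z = R = 16.9 Ω
  R2: Z = R = 35.8 Ω
  C: Z = 1/(jωC) = -j/(ω·C) = 0 - j1.911e+05 Ω
Step 3 — Parallel branch: R2 || C = 1/(1/R2 + 1/C) = 35.8 - j0.006707 Ω.
Step 4 — Series with R1: Z_total = R1 + (R2 || C) = 52.7 - j0.006707 Ω = 52.7∠-0.0° Ω.
Step 5 — Power factor: PF = cos(φ) = Re(Z)/|Z| = 52.7/52.7 = 1.
Step 6 — Type: Im(Z) = -0.006707 ⇒ leading (phase φ = -0.0°).

PF = 1 (leading, φ = -0.0°)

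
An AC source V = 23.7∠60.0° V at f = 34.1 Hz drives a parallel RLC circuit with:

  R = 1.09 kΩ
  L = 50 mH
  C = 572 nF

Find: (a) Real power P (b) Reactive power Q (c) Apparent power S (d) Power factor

Step 1 — Angular frequency: ω = 2π·f = 2π·34.1 = 214.3 rad/s.
Step 2 — Component impedances:
  R: Z = R = 1090 Ω
  L: Z = jωL = j·214.3·0.05 = 0 + j10.71 Ω
  C: Z = 1/(jωC) = -j/(ω·C) = 0 - j8160 Ω
Step 3 — Parallel combination: 1/Z_total = 1/R + 1/L + 1/C; Z_total = 0.1056 + j10.73 Ω = 10.73∠89.4° Ω.
Step 4 — Source phasor: V = 23.7∠60.0° V = 11.85 + j20.52 V.
Step 5 — Current: I = V / Z = 1.924 - j1.086 A = 2.21∠-29.4° A.
Step 6 — Complex power: S = V·I* = 0.5153 + j52.36 VA.
Step 7 — Real power: P = Re(S) = 0.5153 W.
Step 8 — Reactive power: Q = Im(S) = 52.36 VAR.
Step 9 — Apparent power: |S| = 52.37 VA.
Step 10 — Power factor: PF = P/|S| = 0.009841 (lagging).

(a) P = 0.5153 W  (b) Q = 52.36 VAR  (c) S = 52.37 VA  (d) PF = 0.009841 (lagging)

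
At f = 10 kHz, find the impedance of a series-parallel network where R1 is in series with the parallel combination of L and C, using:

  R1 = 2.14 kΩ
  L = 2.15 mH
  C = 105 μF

Step 1 — Angular frequency: ω = 2π·f = 2π·1e+04 = 6.283e+04 rad/s.
Step 2 — Component impedances:
  R1: Z = R = 2140 Ω
  L: Z = jωL = j·6.283e+04·0.00215 = 0 + j135.1 Ω
  C: Z = 1/(jωC) = -j/(ω·C) = 0 - j0.1516 Ω
Step 3 — Parallel branch: L || C = 1/(1/L + 1/C) = 0 - j0.1517 Ω.
Step 4 — Series with R1: Z_total = R1 + (L || C) = 2140 - j0.1517 Ω = 2140∠-0.0° Ω.

Z = 2140 - j0.1517 Ω = 2140∠-0.0° Ω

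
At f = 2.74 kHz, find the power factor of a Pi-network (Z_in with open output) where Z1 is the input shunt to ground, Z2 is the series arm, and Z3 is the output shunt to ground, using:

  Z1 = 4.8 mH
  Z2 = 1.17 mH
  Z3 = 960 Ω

Step 1 — Angular frequency: ω = 2π·f = 2π·2740 = 1.722e+04 rad/s.
Step 2 — Component impedances:
  Z1: Z = jωL = j·1.722e+04·0.0048 = 0 + j82.64 Ω
  Z2: Z = jωL = j·1.722e+04·0.00117 = 0 + j20.14 Ω
  Z3: Z = R = 960 Ω
Step 3 — With open output, the series arm Z2 and the output shunt Z3 appear in series to ground: Z2 + Z3 = 960 + j20.14 Ω.
Step 4 — Parallel with input shunt Z1: Z_in = Z1 || (Z2 + Z3) = 7.033 + j81.88 Ω = 82.18∠85.1° Ω.
Step 5 — Power factor: PF = cos(φ) = Re(Z)/|Z| = 7.0327/82.185 = 0.08557.
Step 6 — Type: Im(Z) = 81.88 ⇒ lagging (phase φ = 85.1°).

PF = 0.08557 (lagging, φ = 85.1°)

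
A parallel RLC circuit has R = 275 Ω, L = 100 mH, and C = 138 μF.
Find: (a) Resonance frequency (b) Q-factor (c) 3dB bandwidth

Step 1 — Resonance: ω₀ = 1/√(LC) = 1/√(0.1·0.000138) = 269.2 rad/s.
Step 2 — f₀ = ω₀/(2π) = 42.84 Hz.
Step 3 — Parallel Q: Q = R/(ω₀L) = 275/(269.2·0.1) = 10.22.
Step 4 — Bandwidth: Δω = ω₀/Q = 26.35 rad/s; BW = Δω/(2π) = 4.194 Hz.

(a) f₀ = 42.84 Hz  (b) Q = 10.22  (c) BW = 4.194 Hz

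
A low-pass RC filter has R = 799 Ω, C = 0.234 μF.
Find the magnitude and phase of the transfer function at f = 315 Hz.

Step 1 — Angular frequency: ω = 2π·315 = 1979 rad/s.
Step 2 — Transfer function: H(jω) = 1/(1 + jωRC).
Step 3 — Denominator: 1 + jωRC = 1 + j·1979·799·2.34e-07 = 1 + j0.37.
Step 4 — H = 0.8796 - j0.3255.
Step 5 — Magnitude: |H| = 0.9378 (-0.6 dB); phase: φ = -20.3°.

|H| = 0.9378 (-0.6 dB), φ = -20.3°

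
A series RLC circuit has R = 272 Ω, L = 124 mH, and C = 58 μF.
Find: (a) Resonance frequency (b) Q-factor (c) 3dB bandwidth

Step 1 — Resonance: ω₀ = 1/√(LC) = 1/√(0.124·5.8e-05) = 372.9 rad/s.
Step 2 — f₀ = ω₀/(2π) = 59.35 Hz.
Step 3 — Series Q: Q = ω₀L/R = 372.9·0.124/272 = 0.17.
Step 4 — Bandwidth: Δω = ω₀/Q = 2194 rad/s; BW = Δω/(2π) = 349.1 Hz.

(a) f₀ = 59.35 Hz  (b) Q = 0.17  (c) BW = 349.1 Hz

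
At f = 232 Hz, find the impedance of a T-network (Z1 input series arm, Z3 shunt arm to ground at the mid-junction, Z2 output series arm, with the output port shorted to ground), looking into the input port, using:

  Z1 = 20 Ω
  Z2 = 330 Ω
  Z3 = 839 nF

Step 1 — Angular frequency: ω = 2π·f = 2π·232 = 1458 rad/s.
Step 2 — Component impedances:
  Z1: Z = R = 20 Ω
  Z2: Z = R = 330 Ω
  Z3: Z = 1/(jωC) = -j/(ω·C) = 0 - j817.7 Ω
Step 3 — With the output port shorted to ground, the output series arm Z2 runs from the junction to ground; the shunt arm Z3 also runs from the junction to ground. They appear in parallel: Z3 || Z2 = 283.8 - j114.5 Ω.
Step 4 — Series with input arm Z1: Z_in = Z1 + (Z3 || Z2) = 303.8 - j114.5 Ω = 324.6∠-20.7° Ω.

Z = 303.8 - j114.5 Ω = 324.6∠-20.7° Ω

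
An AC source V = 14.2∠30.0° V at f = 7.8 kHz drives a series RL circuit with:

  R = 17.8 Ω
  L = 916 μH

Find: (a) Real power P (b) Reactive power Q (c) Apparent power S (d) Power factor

Step 1 — Angular frequency: ω = 2π·f = 2π·7800 = 4.901e+04 rad/s.
Step 2 — Component impedances:
  R: Z = R = 17.8 Ω
  L: Z = jωL = j·4.901e+04·0.000916 = 0 + j44.89 Ω
Step 3 — Series combination: Z_total = R + L = 17.8 + j44.89 Ω = 48.29∠68.4° Ω.
Step 4 — Source phasor: V = 14.2∠30.0° V = 12.3 + j7.1 V.
Step 5 — Current: I = V / Z = 0.2305 - j0.1825 A = 0.294∠-38.4° A.
Step 6 — Complex power: S = V·I* = 1.539 + j3.881 VA.
Step 7 — Real power: P = Re(S) = 1.539 W.
Step 8 — Reactive power: Q = Im(S) = 3.881 VAR.
Step 9 — Apparent power: |S| = 4.175 VA.
Step 10 — Power factor: PF = P/|S| = 0.3686 (lagging).

(a) P = 1.539 W  (b) Q = 3.881 VAR  (c) S = 4.175 VA  (d) PF = 0.3686 (lagging)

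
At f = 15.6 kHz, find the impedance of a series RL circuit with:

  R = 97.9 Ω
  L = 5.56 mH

Step 1 — Angular frequency: ω = 2π·f = 2π·1.56e+04 = 9.802e+04 rad/s.
Step 2 — Component impedances:
  R: Z = R = 97.9 Ω
  L: Z = jωL = j·9.802e+04·0.00556 = 0 + j545 Ω
Step 3 — Series combination: Z_total = R + L = 97.9 + j545 Ω = 553.7∠79.8° Ω.

Z = 97.9 + j545 Ω = 553.7∠79.8° Ω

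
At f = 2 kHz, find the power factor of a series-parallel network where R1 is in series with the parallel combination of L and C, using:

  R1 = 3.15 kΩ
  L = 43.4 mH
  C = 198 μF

Step 1 — Angular frequency: ω = 2π·f = 2π·2000 = 1.257e+04 rad/s.
Step 2 — Component impedances:
  R1: Z = R = 3150 Ω
  L: Z = jωL = j·1.257e+04·0.0434 = 0 + j545.4 Ω
  C: Z = 1/(jωC) = -j/(ω·C) = 0 - j0.4019 Ω
Step 3 — Parallel branch: L || C = 1/(1/L + 1/C) = 0 - j0.4022 Ω.
Step 4 — Series with R1: Z_total = R1 + (L || C) = 3150 - j0.4022 Ω = 3150∠-0.0° Ω.
Step 5 — Power factor: PF = cos(φ) = Re(Z)/|Z| = 3150/3150 = 1.
Step 6 — Type: Im(Z) = -0.4022 ⇒ leading (phase φ = -0.0°).

PF = 1 (leading, φ = -0.0°)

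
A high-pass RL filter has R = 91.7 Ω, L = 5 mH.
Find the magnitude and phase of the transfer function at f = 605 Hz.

Step 1 — Angular frequency: ω = 2π·605 = 3801 rad/s.
Step 2 — Transfer function: H(jω) = jωL/(R + jωL).
Step 3 — Numerator jωL = j·19.01; denominator R + jωL = 91.7 + j19.01.
Step 4 — H = 0.04119 + j0.1987.
Step 5 — Magnitude: |H| = 0.203 (-13.9 dB); phase: φ = 78.3°.

|H| = 0.203 (-13.9 dB), φ = 78.3°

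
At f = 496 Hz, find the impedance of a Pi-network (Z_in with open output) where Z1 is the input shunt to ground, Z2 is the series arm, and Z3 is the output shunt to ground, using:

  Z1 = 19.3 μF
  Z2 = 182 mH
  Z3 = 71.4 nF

Step 1 — Angular frequency: ω = 2π·f = 2π·496 = 3116 rad/s.
Step 2 — Component impedances:
  Z1: Z = 1/(jωC) = -j/(ω·C) = 0 - j16.63 Ω
  Z2: Z = jωL = j·3116·0.182 = 0 + j567.2 Ω
  Z3: Z = 1/(jωC) = -j/(ω·C) = 0 - j4494 Ω
Step 3 — With open output, the series arm Z2 and the output shunt Z3 appear in series to ground: Z2 + Z3 = 0 - j3927 Ω.
Step 4 — Parallel with input shunt Z1: Z_in = Z1 || (Z2 + Z3) = 0 - j16.56 Ω = 16.56∠-90.0° Ω.

Z = 0 - j16.56 Ω = 16.56∠-90.0° Ω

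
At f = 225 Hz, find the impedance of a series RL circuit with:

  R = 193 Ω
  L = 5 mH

Step 1 — Angular frequency: ω = 2π·f = 2π·225 = 1414 rad/s.
Step 2 — Component impedances:
  R: Z = R = 193 Ω
  L: Z = jωL = j·1414·0.005 = 0 + j7.069 Ω
Step 3 — Series combination: Z_total = R + L = 193 + j7.069 Ω = 193.1∠2.1° Ω.

Z = 193 + j7.069 Ω = 193.1∠2.1° Ω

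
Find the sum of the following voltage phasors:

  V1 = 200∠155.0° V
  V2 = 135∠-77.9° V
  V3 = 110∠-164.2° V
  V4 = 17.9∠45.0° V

Step 1 — Convert each phasor to rectangular form:
  V1 = 200·(cos(155.0°) + j·sin(155.0°)) = -181.3 + j84.52 V
  V2 = 135·(cos(-77.9°) + j·sin(-77.9°)) = 28.3 - j132 V
  V3 = 110·(cos(-164.2°) + j·sin(-164.2°)) = -105.8 - j29.95 V
  V4 = 17.9·(cos(45.0°) + j·sin(45.0°)) = 12.66 + j12.66 V
Step 2 — Sum components: V_total = -246.1 - j64.77 V.
Step 3 — Convert to polar: |V_total| = 254.5 V, ∠V_total = -165.3°.

V_total = 254.5∠-165.3° V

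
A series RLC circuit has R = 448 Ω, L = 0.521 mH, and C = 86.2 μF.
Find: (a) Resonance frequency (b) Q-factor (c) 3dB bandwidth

Step 1 — Resonance: ω₀ = 1/√(LC) = 1/√(0.000521·8.62e-05) = 4719 rad/s.
Step 2 — f₀ = ω₀/(2π) = 751 Hz.
Step 3 — Series Q: Q = ω₀L/R = 4719·0.000521/448 = 0.005488.
Step 4 — Bandwidth: Δω = ω₀/Q = 8.599e+05 rad/s; BW = Δω/(2π) = 1.369e+05 Hz.

(a) f₀ = 751 Hz  (b) Q = 0.005488  (c) BW = 1.369e+05 Hz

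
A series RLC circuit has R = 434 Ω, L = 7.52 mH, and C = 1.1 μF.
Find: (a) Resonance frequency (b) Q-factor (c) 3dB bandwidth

Step 1 — Resonance condition Im(Z)=0 gives ω₀ = 1/√(LC).
Step 2 — ω₀ = 1/√(0.00752·1.1e-06) = 1.099e+04 rad/s.
Step 3 — f₀ = ω₀/(2π) = 1750 Hz.
Step 4 — Series Q: Q = ω₀L/R = 1.099e+04·0.00752/434 = 0.1905.
Step 5 — 3dB bandwidth: Δω = ω₀/Q = 5.771e+04 rad/s; BW = Δω/(2π) = 9185 Hz.

(a) f₀ = 1750 Hz  (b) Q = 0.1905  (c) BW = 9185 Hz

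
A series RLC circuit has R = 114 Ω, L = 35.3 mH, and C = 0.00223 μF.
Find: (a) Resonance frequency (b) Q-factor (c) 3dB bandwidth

Step 1 — Resonance condition Im(Z)=0 gives ω₀ = 1/√(LC).
Step 2 — ω₀ = 1/√(0.0353·2.23e-09) = 1.127e+05 rad/s.
Step 3 — f₀ = ω₀/(2π) = 1.794e+04 Hz.
Step 4 — Series Q: Q = ω₀L/R = 1.127e+05·0.0353/114 = 34.9.
Step 5 — 3dB bandwidth: Δω = ω₀/Q = 3229 rad/s; BW = Δω/(2π) = 514 Hz.

(a) f₀ = 1.794e+04 Hz  (b) Q = 34.9  (c) BW = 514 Hz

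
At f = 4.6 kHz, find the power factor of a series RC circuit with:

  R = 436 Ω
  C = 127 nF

Step 1 — Angular frequency: ω = 2π·f = 2π·4600 = 2.89e+04 rad/s.
Step 2 — Component impedances:
  R: Z = R = 436 Ω
  C: Z = 1/(jωC) = -j/(ω·C) = 0 - j272.4 Ω
Step 3 — Series combination: Z_total = R + C = 436 - j272.4 Ω = 514.1∠-32.0° Ω.
Step 4 — Power factor: PF = cos(φ) = Re(Z)/|Z| = 436/514.1 = 0.8481.
Step 5 — Type: Im(Z) = -272.4 ⇒ leading (phase φ = -32.0°).

PF = 0.8481 (leading, φ = -32.0°)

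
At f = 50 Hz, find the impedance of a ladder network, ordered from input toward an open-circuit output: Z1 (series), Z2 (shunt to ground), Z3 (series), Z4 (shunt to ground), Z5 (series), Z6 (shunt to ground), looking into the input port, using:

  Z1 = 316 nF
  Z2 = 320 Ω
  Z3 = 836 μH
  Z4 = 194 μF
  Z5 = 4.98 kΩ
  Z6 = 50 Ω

Step 1 — Angular frequency: ω = 2π·f = 2π·50 = 314.2 rad/s.
Step 2 — Component impedances:
  Z1: Z = 1/(jωC) = -j/(ω·C) = 0 - j1.007e+04 Ω
  Z2: Z = R = 320 Ω
  Z3: Z = jωL = j·314.2·0.000836 = 0 + j0.2626 Ω
  Z4: Z = 1/(jωC) = -j/(ω·C) = 0 - j16.41 Ω
  Z5: Z = R = 4980 Ω
  Z6: Z = R = 50 Ω
Step 3 — Ladder network (open output): work backward from the far end, alternating series and parallel combinations. Z_in = 0.8656 - j1.009e+04 Ω = 1.009e+04∠-90.0° Ω.

Z = 0.8656 - j1.009e+04 Ω = 1.009e+04∠-90.0° Ω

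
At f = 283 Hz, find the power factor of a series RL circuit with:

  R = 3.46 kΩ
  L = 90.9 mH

Step 1 — Angular frequency: ω = 2π·f = 2π·283 = 1778 rad/s.
Step 2 — Component impedances:
  R: Z = R = 3460 Ω
  L: Z = jωL = j·1778·0.0909 = 0 + j161.6 Ω
Step 3 — Series combination: Z_total = R + L = 3460 + j161.6 Ω = 3464∠2.7° Ω.
Step 4 — Power factor: PF = cos(φ) = Re(Z)/|Z| = 3460/3463.8 = 0.9989.
Step 5 — Type: Im(Z) = 161.6 ⇒ lagging (phase φ = 2.7°).

PF = 0.9989 (lagging, φ = 2.7°)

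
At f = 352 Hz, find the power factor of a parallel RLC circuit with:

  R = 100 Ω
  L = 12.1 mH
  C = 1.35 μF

Step 1 — Angular frequency: ω = 2π·f = 2π·352 = 2212 rad/s.
Step 2 — Component impedances:
  R: Z = R = 100 Ω
  L: Z = jωL = j·2212·0.0121 = 0 + j26.76 Ω
  C: Z = 1/(jωC) = -j/(ω·C) = 0 - j334.9 Ω
Step 3 — Parallel combination: 1/Z_total = 1/R + 1/L + 1/C; Z_total = 7.8 + j26.82 Ω = 27.93∠73.8° Ω.
Step 4 — Power factor: PF = cos(φ) = Re(Z)/|Z| = 7.8/27.93 = 0.2793.
Step 5 — Type: Im(Z) = 26.82 ⇒ lagging (phase φ = 73.8°).

PF = 0.2793 (lagging, φ = 73.8°)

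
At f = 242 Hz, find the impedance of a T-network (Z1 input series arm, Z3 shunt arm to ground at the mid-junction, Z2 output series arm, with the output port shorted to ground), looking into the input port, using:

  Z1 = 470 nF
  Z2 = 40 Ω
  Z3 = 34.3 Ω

Step 1 — Angular frequency: ω = 2π·f = 2π·242 = 1521 rad/s.
Step 2 — Component impedances:
  Z1: Z = 1/(jωC) = -j/(ω·C) = 0 - j1399 Ω
  Z2: Z = R = 40 Ω
  Z3: Z = R = 34.3 Ω
Step 3 — With the output port shorted to ground, the output series arm Z2 runs from the junction to ground; the shunt arm Z3 also runs from the junction to ground. They appear in parallel: Z3 || Z2 = 18.47 Ω.
Step 4 — Series with input arm Z1: Z_in = Z1 + (Z3 || Z2) = 18.47 - j1399 Ω = 1399∠-89.2° Ω.

Z = 18.47 - j1399 Ω = 1399∠-89.2° Ω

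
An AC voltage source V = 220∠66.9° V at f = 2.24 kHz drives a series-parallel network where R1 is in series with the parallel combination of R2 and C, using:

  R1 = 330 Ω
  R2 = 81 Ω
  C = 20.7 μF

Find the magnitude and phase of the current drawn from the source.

Step 1 — Angular frequency: ω = 2π·f = 2π·2240 = 1.407e+04 rad/s.
Step 2 — Component impedances:
  R1: Z = R = 330 Ω
  R2: Z = R = 81 Ω
  C: Z = 1/(jωC) = -j/(ω·C) = 0 - j3.432 Ω
Step 3 — Parallel branch: R2 || C = 1/(1/R2 + 1/C) = 0.1452 - j3.426 Ω.
Step 4 — Series with R1: Z_total = R1 + (R2 || C) = 330.1 - j3.426 Ω = 330.2∠-0.6° Ω.
Step 5 — Source phasor: V = 220∠66.9° V = 86.31 + j202.4 V.
Step 6 — Ohm's law: I = V / Z_total = (86.31 + j202.4) / (330.1 - j3.426) = 0.2551 + j0.6156 A.
Step 7 — Convert to polar: |I| = 0.6663 A, ∠I = 67.5°.

I = 0.6663∠67.5° A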